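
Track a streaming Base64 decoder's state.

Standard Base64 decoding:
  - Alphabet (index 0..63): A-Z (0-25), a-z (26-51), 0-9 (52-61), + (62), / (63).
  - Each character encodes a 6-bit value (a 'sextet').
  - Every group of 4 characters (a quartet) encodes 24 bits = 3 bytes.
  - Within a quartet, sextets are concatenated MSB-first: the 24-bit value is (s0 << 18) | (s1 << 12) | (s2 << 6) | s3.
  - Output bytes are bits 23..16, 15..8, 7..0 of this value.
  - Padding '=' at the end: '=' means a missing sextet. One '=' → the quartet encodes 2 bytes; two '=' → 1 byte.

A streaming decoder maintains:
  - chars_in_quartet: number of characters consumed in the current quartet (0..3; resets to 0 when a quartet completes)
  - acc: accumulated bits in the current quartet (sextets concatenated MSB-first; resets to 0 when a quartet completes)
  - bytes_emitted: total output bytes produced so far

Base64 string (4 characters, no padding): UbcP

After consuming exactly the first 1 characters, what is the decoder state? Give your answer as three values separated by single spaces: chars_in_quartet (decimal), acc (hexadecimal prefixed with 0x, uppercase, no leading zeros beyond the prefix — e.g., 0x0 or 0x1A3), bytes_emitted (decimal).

After char 0 ('U'=20): chars_in_quartet=1 acc=0x14 bytes_emitted=0

Answer: 1 0x14 0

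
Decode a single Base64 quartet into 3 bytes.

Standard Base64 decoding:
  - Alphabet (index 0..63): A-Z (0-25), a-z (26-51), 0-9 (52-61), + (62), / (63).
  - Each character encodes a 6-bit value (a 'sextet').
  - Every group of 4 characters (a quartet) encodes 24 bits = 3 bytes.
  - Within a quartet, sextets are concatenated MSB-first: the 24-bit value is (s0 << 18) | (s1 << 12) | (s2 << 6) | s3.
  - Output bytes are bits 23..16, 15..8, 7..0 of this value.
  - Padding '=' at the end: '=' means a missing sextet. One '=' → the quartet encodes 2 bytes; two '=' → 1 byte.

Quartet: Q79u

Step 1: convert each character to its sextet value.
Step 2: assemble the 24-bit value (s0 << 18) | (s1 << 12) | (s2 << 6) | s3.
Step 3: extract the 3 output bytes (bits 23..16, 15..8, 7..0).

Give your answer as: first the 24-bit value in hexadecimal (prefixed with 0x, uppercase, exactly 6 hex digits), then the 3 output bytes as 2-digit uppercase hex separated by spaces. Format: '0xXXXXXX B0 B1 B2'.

Sextets: Q=16, 7=59, 9=61, u=46
24-bit: (16<<18) | (59<<12) | (61<<6) | 46
      = 0x400000 | 0x03B000 | 0x000F40 | 0x00002E
      = 0x43BF6E
Bytes: (v>>16)&0xFF=43, (v>>8)&0xFF=BF, v&0xFF=6E

Answer: 0x43BF6E 43 BF 6E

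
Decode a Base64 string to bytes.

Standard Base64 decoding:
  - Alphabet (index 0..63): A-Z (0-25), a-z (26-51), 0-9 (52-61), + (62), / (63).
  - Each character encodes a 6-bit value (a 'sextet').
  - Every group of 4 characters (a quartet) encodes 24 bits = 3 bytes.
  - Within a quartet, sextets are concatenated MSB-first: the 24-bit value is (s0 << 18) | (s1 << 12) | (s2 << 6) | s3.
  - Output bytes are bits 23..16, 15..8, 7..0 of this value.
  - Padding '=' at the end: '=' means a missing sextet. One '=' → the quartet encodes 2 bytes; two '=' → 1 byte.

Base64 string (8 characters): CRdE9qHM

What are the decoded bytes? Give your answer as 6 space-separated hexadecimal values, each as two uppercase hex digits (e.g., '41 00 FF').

After char 0 ('C'=2): chars_in_quartet=1 acc=0x2 bytes_emitted=0
After char 1 ('R'=17): chars_in_quartet=2 acc=0x91 bytes_emitted=0
After char 2 ('d'=29): chars_in_quartet=3 acc=0x245D bytes_emitted=0
After char 3 ('E'=4): chars_in_quartet=4 acc=0x91744 -> emit 09 17 44, reset; bytes_emitted=3
After char 4 ('9'=61): chars_in_quartet=1 acc=0x3D bytes_emitted=3
After char 5 ('q'=42): chars_in_quartet=2 acc=0xF6A bytes_emitted=3
After char 6 ('H'=7): chars_in_quartet=3 acc=0x3DA87 bytes_emitted=3
After char 7 ('M'=12): chars_in_quartet=4 acc=0xF6A1CC -> emit F6 A1 CC, reset; bytes_emitted=6

Answer: 09 17 44 F6 A1 CC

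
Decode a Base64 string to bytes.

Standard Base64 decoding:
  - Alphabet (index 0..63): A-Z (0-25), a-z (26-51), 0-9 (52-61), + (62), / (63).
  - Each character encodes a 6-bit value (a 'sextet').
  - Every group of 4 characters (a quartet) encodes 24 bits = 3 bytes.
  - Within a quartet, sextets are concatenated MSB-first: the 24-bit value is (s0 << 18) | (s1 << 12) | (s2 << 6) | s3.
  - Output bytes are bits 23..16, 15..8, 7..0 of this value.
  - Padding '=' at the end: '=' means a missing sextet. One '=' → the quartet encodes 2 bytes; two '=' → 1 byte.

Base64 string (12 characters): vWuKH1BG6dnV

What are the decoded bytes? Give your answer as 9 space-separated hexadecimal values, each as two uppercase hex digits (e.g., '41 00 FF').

Answer: BD 6B 8A 1F 50 46 E9 D9 D5

Derivation:
After char 0 ('v'=47): chars_in_quartet=1 acc=0x2F bytes_emitted=0
After char 1 ('W'=22): chars_in_quartet=2 acc=0xBD6 bytes_emitted=0
After char 2 ('u'=46): chars_in_quartet=3 acc=0x2F5AE bytes_emitted=0
After char 3 ('K'=10): chars_in_quartet=4 acc=0xBD6B8A -> emit BD 6B 8A, reset; bytes_emitted=3
After char 4 ('H'=7): chars_in_quartet=1 acc=0x7 bytes_emitted=3
After char 5 ('1'=53): chars_in_quartet=2 acc=0x1F5 bytes_emitted=3
After char 6 ('B'=1): chars_in_quartet=3 acc=0x7D41 bytes_emitted=3
After char 7 ('G'=6): chars_in_quartet=4 acc=0x1F5046 -> emit 1F 50 46, reset; bytes_emitted=6
After char 8 ('6'=58): chars_in_quartet=1 acc=0x3A bytes_emitted=6
After char 9 ('d'=29): chars_in_quartet=2 acc=0xE9D bytes_emitted=6
After char 10 ('n'=39): chars_in_quartet=3 acc=0x3A767 bytes_emitted=6
After char 11 ('V'=21): chars_in_quartet=4 acc=0xE9D9D5 -> emit E9 D9 D5, reset; bytes_emitted=9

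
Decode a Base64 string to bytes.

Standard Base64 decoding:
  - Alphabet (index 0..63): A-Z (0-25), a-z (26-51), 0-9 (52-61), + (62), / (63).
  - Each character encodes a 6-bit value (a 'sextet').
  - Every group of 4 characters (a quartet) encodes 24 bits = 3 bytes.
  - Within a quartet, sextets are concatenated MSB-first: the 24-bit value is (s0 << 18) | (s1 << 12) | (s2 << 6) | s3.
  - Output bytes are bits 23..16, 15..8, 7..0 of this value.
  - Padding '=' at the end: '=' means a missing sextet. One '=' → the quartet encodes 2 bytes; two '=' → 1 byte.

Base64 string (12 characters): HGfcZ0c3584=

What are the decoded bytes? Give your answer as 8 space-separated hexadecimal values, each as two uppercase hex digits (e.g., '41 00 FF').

Answer: 1C 67 DC 67 47 37 E7 CE

Derivation:
After char 0 ('H'=7): chars_in_quartet=1 acc=0x7 bytes_emitted=0
After char 1 ('G'=6): chars_in_quartet=2 acc=0x1C6 bytes_emitted=0
After char 2 ('f'=31): chars_in_quartet=3 acc=0x719F bytes_emitted=0
After char 3 ('c'=28): chars_in_quartet=4 acc=0x1C67DC -> emit 1C 67 DC, reset; bytes_emitted=3
After char 4 ('Z'=25): chars_in_quartet=1 acc=0x19 bytes_emitted=3
After char 5 ('0'=52): chars_in_quartet=2 acc=0x674 bytes_emitted=3
After char 6 ('c'=28): chars_in_quartet=3 acc=0x19D1C bytes_emitted=3
After char 7 ('3'=55): chars_in_quartet=4 acc=0x674737 -> emit 67 47 37, reset; bytes_emitted=6
After char 8 ('5'=57): chars_in_quartet=1 acc=0x39 bytes_emitted=6
After char 9 ('8'=60): chars_in_quartet=2 acc=0xE7C bytes_emitted=6
After char 10 ('4'=56): chars_in_quartet=3 acc=0x39F38 bytes_emitted=6
Padding '=': partial quartet acc=0x39F38 -> emit E7 CE; bytes_emitted=8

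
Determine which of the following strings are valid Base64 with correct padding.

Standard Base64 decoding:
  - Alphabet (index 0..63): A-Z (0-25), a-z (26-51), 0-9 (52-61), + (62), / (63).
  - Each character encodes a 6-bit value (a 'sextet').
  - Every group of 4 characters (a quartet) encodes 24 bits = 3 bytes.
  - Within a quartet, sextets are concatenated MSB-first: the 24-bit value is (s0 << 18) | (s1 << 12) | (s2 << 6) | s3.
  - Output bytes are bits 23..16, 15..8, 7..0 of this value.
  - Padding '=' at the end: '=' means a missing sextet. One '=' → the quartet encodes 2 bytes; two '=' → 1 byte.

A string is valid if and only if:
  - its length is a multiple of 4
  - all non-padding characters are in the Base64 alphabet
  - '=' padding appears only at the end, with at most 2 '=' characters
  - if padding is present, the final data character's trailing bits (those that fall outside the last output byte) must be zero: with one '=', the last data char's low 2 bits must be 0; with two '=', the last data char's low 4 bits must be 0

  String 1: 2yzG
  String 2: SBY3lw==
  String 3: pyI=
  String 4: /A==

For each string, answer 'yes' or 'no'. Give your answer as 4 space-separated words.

String 1: '2yzG' → valid
String 2: 'SBY3lw==' → valid
String 3: 'pyI=' → valid
String 4: '/A==' → valid

Answer: yes yes yes yes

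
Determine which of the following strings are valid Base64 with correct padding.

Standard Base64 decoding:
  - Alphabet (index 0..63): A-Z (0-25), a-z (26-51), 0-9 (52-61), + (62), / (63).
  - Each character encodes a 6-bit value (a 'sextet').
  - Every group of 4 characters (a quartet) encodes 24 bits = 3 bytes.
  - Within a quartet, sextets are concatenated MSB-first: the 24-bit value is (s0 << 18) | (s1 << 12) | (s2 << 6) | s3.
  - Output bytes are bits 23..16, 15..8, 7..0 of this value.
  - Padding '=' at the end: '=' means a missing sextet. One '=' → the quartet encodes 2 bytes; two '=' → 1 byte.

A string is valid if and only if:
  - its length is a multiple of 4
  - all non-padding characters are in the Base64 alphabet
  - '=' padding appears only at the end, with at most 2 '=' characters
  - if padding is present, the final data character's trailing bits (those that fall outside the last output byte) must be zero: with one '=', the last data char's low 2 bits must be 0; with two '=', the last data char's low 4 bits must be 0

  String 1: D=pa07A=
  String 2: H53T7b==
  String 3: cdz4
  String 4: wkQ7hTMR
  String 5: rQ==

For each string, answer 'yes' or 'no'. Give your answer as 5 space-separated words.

Answer: no no yes yes yes

Derivation:
String 1: 'D=pa07A=' → invalid (bad char(s): ['=']; '=' in middle)
String 2: 'H53T7b==' → invalid (bad trailing bits)
String 3: 'cdz4' → valid
String 4: 'wkQ7hTMR' → valid
String 5: 'rQ==' → valid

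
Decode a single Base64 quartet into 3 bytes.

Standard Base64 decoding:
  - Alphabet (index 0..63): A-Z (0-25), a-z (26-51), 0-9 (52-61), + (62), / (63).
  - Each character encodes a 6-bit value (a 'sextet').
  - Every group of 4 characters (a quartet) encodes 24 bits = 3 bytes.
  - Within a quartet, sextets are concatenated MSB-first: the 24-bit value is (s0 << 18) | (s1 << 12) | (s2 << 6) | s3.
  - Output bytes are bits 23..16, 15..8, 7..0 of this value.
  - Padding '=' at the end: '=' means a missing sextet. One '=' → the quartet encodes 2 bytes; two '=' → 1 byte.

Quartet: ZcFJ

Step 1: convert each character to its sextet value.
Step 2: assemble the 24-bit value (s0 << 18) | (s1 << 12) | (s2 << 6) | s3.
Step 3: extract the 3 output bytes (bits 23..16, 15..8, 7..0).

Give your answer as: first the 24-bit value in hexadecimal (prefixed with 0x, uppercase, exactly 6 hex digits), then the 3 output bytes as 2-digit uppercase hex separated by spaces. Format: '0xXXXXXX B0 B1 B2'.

Answer: 0x65C149 65 C1 49

Derivation:
Sextets: Z=25, c=28, F=5, J=9
24-bit: (25<<18) | (28<<12) | (5<<6) | 9
      = 0x640000 | 0x01C000 | 0x000140 | 0x000009
      = 0x65C149
Bytes: (v>>16)&0xFF=65, (v>>8)&0xFF=C1, v&0xFF=49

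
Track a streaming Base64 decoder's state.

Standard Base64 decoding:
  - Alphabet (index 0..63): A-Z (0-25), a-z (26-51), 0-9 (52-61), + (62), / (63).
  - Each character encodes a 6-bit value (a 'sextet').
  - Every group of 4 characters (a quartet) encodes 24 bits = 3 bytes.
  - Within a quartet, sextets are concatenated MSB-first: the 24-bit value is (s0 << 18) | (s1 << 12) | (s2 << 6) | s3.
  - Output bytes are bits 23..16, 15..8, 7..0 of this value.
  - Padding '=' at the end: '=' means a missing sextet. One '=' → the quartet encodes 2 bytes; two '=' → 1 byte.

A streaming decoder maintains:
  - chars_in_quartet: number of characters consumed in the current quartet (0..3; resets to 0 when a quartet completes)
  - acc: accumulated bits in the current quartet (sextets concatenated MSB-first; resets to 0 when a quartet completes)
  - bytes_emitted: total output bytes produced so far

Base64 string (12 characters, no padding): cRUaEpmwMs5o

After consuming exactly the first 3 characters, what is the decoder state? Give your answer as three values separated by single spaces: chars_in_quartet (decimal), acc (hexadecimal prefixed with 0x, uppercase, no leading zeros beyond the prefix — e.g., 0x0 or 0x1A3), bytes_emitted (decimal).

Answer: 3 0x1C454 0

Derivation:
After char 0 ('c'=28): chars_in_quartet=1 acc=0x1C bytes_emitted=0
After char 1 ('R'=17): chars_in_quartet=2 acc=0x711 bytes_emitted=0
After char 2 ('U'=20): chars_in_quartet=3 acc=0x1C454 bytes_emitted=0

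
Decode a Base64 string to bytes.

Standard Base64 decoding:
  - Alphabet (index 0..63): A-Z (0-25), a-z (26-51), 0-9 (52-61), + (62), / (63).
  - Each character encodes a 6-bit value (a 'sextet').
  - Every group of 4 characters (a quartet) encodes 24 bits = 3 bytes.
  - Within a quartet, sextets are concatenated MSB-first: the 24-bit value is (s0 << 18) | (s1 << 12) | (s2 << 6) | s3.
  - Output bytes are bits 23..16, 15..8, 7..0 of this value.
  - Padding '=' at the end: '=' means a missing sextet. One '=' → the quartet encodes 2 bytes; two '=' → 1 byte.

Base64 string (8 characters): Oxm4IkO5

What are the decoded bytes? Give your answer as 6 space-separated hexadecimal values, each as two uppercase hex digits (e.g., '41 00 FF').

Answer: 3B 19 B8 22 43 B9

Derivation:
After char 0 ('O'=14): chars_in_quartet=1 acc=0xE bytes_emitted=0
After char 1 ('x'=49): chars_in_quartet=2 acc=0x3B1 bytes_emitted=0
After char 2 ('m'=38): chars_in_quartet=3 acc=0xEC66 bytes_emitted=0
After char 3 ('4'=56): chars_in_quartet=4 acc=0x3B19B8 -> emit 3B 19 B8, reset; bytes_emitted=3
After char 4 ('I'=8): chars_in_quartet=1 acc=0x8 bytes_emitted=3
After char 5 ('k'=36): chars_in_quartet=2 acc=0x224 bytes_emitted=3
After char 6 ('O'=14): chars_in_quartet=3 acc=0x890E bytes_emitted=3
After char 7 ('5'=57): chars_in_quartet=4 acc=0x2243B9 -> emit 22 43 B9, reset; bytes_emitted=6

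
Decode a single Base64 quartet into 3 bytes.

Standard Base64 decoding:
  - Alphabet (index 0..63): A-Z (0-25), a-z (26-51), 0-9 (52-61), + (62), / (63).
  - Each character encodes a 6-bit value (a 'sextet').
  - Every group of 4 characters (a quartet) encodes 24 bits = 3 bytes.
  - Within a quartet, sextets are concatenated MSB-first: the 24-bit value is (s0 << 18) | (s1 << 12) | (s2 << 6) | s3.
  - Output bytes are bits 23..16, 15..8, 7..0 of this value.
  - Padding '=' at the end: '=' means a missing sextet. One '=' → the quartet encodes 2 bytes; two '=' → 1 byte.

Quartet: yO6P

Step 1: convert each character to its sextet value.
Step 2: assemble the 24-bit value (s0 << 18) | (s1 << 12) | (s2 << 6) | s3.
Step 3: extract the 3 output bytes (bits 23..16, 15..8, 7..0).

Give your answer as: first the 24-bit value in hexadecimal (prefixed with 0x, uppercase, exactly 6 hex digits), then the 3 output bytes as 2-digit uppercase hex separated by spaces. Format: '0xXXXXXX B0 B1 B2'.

Answer: 0xC8EE8F C8 EE 8F

Derivation:
Sextets: y=50, O=14, 6=58, P=15
24-bit: (50<<18) | (14<<12) | (58<<6) | 15
      = 0xC80000 | 0x00E000 | 0x000E80 | 0x00000F
      = 0xC8EE8F
Bytes: (v>>16)&0xFF=C8, (v>>8)&0xFF=EE, v&0xFF=8F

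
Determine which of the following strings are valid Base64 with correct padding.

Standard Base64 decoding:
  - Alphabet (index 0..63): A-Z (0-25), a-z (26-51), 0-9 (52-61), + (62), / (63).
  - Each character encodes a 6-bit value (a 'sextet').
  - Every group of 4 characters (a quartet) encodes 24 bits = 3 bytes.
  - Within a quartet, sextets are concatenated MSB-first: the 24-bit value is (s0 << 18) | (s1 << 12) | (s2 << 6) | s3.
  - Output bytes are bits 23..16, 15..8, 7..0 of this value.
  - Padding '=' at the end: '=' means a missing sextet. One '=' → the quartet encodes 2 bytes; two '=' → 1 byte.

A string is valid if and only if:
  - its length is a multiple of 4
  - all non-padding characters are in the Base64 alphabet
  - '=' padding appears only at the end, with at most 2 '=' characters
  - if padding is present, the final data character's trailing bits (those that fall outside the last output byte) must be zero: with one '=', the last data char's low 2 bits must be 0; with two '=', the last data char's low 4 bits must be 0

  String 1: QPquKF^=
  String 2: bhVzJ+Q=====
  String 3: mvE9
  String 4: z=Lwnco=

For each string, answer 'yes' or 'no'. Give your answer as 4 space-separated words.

Answer: no no yes no

Derivation:
String 1: 'QPquKF^=' → invalid (bad char(s): ['^'])
String 2: 'bhVzJ+Q=====' → invalid (5 pad chars (max 2))
String 3: 'mvE9' → valid
String 4: 'z=Lwnco=' → invalid (bad char(s): ['=']; '=' in middle)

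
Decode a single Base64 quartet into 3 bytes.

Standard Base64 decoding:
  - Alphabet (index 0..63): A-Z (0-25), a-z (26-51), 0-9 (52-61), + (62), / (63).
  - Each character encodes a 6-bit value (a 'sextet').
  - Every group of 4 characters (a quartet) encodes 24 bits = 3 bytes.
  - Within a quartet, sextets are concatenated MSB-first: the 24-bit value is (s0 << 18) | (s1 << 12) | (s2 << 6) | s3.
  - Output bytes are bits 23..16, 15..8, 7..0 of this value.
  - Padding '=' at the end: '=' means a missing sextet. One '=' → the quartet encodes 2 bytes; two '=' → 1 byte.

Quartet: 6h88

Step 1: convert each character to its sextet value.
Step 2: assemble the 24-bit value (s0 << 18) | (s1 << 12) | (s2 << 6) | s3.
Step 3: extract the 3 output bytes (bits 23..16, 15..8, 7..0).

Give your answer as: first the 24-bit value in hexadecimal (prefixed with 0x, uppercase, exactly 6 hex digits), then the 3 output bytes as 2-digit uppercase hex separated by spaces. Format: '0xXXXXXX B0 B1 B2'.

Answer: 0xEA1F3C EA 1F 3C

Derivation:
Sextets: 6=58, h=33, 8=60, 8=60
24-bit: (58<<18) | (33<<12) | (60<<6) | 60
      = 0xE80000 | 0x021000 | 0x000F00 | 0x00003C
      = 0xEA1F3C
Bytes: (v>>16)&0xFF=EA, (v>>8)&0xFF=1F, v&0xFF=3C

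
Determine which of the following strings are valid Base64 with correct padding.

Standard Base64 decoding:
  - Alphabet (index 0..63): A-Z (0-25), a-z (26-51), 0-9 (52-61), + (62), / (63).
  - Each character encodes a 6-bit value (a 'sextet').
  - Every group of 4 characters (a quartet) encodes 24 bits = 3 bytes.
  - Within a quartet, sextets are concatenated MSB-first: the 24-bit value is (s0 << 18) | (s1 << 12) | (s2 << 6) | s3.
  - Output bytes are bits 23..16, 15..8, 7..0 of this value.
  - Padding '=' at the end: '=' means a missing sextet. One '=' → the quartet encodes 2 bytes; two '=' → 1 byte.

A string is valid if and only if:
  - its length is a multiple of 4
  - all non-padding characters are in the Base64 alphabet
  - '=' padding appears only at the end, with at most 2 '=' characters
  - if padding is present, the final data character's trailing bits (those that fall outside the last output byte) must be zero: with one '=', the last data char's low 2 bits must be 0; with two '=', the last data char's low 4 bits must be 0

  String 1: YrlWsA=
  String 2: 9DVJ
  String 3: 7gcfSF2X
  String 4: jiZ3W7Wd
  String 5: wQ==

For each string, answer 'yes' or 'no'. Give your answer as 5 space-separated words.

Answer: no yes yes yes yes

Derivation:
String 1: 'YrlWsA=' → invalid (len=7 not mult of 4)
String 2: '9DVJ' → valid
String 3: '7gcfSF2X' → valid
String 4: 'jiZ3W7Wd' → valid
String 5: 'wQ==' → valid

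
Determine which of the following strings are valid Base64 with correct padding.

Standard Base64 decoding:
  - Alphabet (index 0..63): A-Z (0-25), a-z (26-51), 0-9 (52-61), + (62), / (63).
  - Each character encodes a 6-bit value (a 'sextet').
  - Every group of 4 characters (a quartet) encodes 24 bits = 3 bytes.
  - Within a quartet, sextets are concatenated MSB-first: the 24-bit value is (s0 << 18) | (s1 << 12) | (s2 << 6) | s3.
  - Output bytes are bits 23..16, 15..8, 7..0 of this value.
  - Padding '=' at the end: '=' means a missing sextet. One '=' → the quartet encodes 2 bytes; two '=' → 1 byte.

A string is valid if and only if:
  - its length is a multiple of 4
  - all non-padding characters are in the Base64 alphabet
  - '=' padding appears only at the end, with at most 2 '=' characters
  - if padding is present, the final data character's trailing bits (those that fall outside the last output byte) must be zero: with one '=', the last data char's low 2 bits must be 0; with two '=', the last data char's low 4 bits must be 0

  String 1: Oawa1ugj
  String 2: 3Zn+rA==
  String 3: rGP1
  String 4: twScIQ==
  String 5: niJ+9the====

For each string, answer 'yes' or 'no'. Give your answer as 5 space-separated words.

Answer: yes yes yes yes no

Derivation:
String 1: 'Oawa1ugj' → valid
String 2: '3Zn+rA==' → valid
String 3: 'rGP1' → valid
String 4: 'twScIQ==' → valid
String 5: 'niJ+9the====' → invalid (4 pad chars (max 2))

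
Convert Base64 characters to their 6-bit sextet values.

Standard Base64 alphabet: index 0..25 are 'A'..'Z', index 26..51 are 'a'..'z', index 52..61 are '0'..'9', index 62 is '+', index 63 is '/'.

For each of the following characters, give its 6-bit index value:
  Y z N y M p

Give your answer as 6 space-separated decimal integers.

Answer: 24 51 13 50 12 41

Derivation:
'Y': A..Z range, ord('Y') − ord('A') = 24
'z': a..z range, 26 + ord('z') − ord('a') = 51
'N': A..Z range, ord('N') − ord('A') = 13
'y': a..z range, 26 + ord('y') − ord('a') = 50
'M': A..Z range, ord('M') − ord('A') = 12
'p': a..z range, 26 + ord('p') − ord('a') = 41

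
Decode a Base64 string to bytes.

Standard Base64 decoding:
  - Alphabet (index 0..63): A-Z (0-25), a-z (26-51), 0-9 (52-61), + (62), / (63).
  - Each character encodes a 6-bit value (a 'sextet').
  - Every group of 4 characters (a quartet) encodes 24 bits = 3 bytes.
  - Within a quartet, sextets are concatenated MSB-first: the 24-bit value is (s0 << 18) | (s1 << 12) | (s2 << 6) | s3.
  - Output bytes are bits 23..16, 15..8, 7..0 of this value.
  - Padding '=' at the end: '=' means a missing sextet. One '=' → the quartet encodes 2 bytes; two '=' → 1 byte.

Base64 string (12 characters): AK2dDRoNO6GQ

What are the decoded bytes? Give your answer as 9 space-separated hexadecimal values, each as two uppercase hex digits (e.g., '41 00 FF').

After char 0 ('A'=0): chars_in_quartet=1 acc=0x0 bytes_emitted=0
After char 1 ('K'=10): chars_in_quartet=2 acc=0xA bytes_emitted=0
After char 2 ('2'=54): chars_in_quartet=3 acc=0x2B6 bytes_emitted=0
After char 3 ('d'=29): chars_in_quartet=4 acc=0xAD9D -> emit 00 AD 9D, reset; bytes_emitted=3
After char 4 ('D'=3): chars_in_quartet=1 acc=0x3 bytes_emitted=3
After char 5 ('R'=17): chars_in_quartet=2 acc=0xD1 bytes_emitted=3
After char 6 ('o'=40): chars_in_quartet=3 acc=0x3468 bytes_emitted=3
After char 7 ('N'=13): chars_in_quartet=4 acc=0xD1A0D -> emit 0D 1A 0D, reset; bytes_emitted=6
After char 8 ('O'=14): chars_in_quartet=1 acc=0xE bytes_emitted=6
After char 9 ('6'=58): chars_in_quartet=2 acc=0x3BA bytes_emitted=6
After char 10 ('G'=6): chars_in_quartet=3 acc=0xEE86 bytes_emitted=6
After char 11 ('Q'=16): chars_in_quartet=4 acc=0x3BA190 -> emit 3B A1 90, reset; bytes_emitted=9

Answer: 00 AD 9D 0D 1A 0D 3B A1 90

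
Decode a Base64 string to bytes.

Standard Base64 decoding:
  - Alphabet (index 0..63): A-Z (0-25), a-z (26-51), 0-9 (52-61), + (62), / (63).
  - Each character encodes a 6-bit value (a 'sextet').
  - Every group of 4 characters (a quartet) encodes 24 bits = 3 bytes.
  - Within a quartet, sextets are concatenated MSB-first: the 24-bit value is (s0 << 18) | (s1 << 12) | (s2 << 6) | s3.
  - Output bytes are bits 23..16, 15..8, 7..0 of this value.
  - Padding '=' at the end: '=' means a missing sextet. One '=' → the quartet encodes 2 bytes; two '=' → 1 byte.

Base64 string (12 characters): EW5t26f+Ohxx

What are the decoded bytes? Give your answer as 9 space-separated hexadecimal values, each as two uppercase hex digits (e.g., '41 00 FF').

Answer: 11 6E 6D DB A7 FE 3A 1C 71

Derivation:
After char 0 ('E'=4): chars_in_quartet=1 acc=0x4 bytes_emitted=0
After char 1 ('W'=22): chars_in_quartet=2 acc=0x116 bytes_emitted=0
After char 2 ('5'=57): chars_in_quartet=3 acc=0x45B9 bytes_emitted=0
After char 3 ('t'=45): chars_in_quartet=4 acc=0x116E6D -> emit 11 6E 6D, reset; bytes_emitted=3
After char 4 ('2'=54): chars_in_quartet=1 acc=0x36 bytes_emitted=3
After char 5 ('6'=58): chars_in_quartet=2 acc=0xDBA bytes_emitted=3
After char 6 ('f'=31): chars_in_quartet=3 acc=0x36E9F bytes_emitted=3
After char 7 ('+'=62): chars_in_quartet=4 acc=0xDBA7FE -> emit DB A7 FE, reset; bytes_emitted=6
After char 8 ('O'=14): chars_in_quartet=1 acc=0xE bytes_emitted=6
After char 9 ('h'=33): chars_in_quartet=2 acc=0x3A1 bytes_emitted=6
After char 10 ('x'=49): chars_in_quartet=3 acc=0xE871 bytes_emitted=6
After char 11 ('x'=49): chars_in_quartet=4 acc=0x3A1C71 -> emit 3A 1C 71, reset; bytes_emitted=9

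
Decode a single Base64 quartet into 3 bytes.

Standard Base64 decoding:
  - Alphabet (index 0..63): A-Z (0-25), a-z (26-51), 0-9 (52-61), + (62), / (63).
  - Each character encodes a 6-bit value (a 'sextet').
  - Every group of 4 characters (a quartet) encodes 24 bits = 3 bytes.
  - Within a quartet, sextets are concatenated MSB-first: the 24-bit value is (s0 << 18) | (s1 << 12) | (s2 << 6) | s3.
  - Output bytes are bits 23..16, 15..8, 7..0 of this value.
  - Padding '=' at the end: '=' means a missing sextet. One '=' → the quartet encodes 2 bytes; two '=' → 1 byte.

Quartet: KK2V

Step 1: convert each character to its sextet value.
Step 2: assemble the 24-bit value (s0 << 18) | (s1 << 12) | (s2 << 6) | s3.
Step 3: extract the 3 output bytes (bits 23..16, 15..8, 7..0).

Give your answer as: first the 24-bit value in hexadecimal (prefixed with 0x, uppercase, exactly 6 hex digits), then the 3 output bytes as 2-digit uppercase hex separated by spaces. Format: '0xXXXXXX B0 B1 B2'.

Sextets: K=10, K=10, 2=54, V=21
24-bit: (10<<18) | (10<<12) | (54<<6) | 21
      = 0x280000 | 0x00A000 | 0x000D80 | 0x000015
      = 0x28AD95
Bytes: (v>>16)&0xFF=28, (v>>8)&0xFF=AD, v&0xFF=95

Answer: 0x28AD95 28 AD 95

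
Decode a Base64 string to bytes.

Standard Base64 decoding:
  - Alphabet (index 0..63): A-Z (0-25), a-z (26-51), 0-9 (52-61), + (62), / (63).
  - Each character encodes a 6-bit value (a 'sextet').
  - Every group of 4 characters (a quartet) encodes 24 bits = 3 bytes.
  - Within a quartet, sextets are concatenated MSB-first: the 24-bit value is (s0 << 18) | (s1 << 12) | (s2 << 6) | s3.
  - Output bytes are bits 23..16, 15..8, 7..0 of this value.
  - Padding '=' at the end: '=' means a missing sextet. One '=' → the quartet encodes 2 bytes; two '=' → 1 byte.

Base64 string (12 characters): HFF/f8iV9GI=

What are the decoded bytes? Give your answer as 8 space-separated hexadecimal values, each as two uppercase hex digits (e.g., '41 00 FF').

After char 0 ('H'=7): chars_in_quartet=1 acc=0x7 bytes_emitted=0
After char 1 ('F'=5): chars_in_quartet=2 acc=0x1C5 bytes_emitted=0
After char 2 ('F'=5): chars_in_quartet=3 acc=0x7145 bytes_emitted=0
After char 3 ('/'=63): chars_in_quartet=4 acc=0x1C517F -> emit 1C 51 7F, reset; bytes_emitted=3
After char 4 ('f'=31): chars_in_quartet=1 acc=0x1F bytes_emitted=3
After char 5 ('8'=60): chars_in_quartet=2 acc=0x7FC bytes_emitted=3
After char 6 ('i'=34): chars_in_quartet=3 acc=0x1FF22 bytes_emitted=3
After char 7 ('V'=21): chars_in_quartet=4 acc=0x7FC895 -> emit 7F C8 95, reset; bytes_emitted=6
After char 8 ('9'=61): chars_in_quartet=1 acc=0x3D bytes_emitted=6
After char 9 ('G'=6): chars_in_quartet=2 acc=0xF46 bytes_emitted=6
After char 10 ('I'=8): chars_in_quartet=3 acc=0x3D188 bytes_emitted=6
Padding '=': partial quartet acc=0x3D188 -> emit F4 62; bytes_emitted=8

Answer: 1C 51 7F 7F C8 95 F4 62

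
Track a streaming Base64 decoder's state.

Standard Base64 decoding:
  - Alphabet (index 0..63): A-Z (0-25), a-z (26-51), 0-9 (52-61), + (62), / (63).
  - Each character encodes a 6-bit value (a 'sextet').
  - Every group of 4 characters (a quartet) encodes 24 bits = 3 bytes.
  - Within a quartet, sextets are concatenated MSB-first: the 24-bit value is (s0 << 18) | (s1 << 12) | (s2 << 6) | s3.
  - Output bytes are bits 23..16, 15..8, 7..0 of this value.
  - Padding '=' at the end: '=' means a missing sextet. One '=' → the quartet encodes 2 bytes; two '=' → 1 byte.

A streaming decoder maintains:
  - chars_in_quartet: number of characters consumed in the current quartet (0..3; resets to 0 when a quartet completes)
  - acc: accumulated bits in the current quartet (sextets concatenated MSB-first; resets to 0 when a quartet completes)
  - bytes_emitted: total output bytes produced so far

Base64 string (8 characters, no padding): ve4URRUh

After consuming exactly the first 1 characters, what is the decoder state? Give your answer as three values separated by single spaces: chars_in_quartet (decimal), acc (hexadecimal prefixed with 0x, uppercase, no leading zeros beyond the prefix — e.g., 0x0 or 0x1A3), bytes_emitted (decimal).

After char 0 ('v'=47): chars_in_quartet=1 acc=0x2F bytes_emitted=0

Answer: 1 0x2F 0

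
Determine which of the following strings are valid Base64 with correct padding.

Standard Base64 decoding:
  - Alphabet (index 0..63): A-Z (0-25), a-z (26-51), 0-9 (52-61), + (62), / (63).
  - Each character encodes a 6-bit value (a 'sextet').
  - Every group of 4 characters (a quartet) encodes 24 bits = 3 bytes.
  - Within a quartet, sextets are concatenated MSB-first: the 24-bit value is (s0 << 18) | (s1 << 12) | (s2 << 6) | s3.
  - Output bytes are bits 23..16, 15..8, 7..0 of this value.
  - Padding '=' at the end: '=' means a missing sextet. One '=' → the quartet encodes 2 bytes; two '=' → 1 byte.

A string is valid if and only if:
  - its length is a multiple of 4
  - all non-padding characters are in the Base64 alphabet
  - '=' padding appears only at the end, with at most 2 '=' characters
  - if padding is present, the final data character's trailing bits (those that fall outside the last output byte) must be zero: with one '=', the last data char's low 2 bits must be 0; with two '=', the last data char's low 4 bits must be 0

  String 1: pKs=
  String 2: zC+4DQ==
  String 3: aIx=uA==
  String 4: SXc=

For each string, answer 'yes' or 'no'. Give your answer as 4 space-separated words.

Answer: yes yes no yes

Derivation:
String 1: 'pKs=' → valid
String 2: 'zC+4DQ==' → valid
String 3: 'aIx=uA==' → invalid (bad char(s): ['=']; '=' in middle)
String 4: 'SXc=' → valid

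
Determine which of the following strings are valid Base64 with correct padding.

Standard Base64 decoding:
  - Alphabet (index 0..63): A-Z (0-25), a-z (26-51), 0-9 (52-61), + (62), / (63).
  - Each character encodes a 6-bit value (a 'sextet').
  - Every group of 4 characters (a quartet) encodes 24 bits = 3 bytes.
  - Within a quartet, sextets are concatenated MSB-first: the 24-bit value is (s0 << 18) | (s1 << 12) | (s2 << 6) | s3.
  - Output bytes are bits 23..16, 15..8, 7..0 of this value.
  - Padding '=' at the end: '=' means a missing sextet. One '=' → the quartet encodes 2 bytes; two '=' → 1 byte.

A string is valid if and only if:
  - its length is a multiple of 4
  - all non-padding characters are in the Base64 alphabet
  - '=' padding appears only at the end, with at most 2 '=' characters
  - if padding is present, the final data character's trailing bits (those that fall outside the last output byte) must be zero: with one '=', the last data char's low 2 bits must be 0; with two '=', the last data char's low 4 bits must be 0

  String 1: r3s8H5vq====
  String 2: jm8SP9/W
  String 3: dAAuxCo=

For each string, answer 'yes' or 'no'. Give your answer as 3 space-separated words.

Answer: no yes yes

Derivation:
String 1: 'r3s8H5vq====' → invalid (4 pad chars (max 2))
String 2: 'jm8SP9/W' → valid
String 3: 'dAAuxCo=' → valid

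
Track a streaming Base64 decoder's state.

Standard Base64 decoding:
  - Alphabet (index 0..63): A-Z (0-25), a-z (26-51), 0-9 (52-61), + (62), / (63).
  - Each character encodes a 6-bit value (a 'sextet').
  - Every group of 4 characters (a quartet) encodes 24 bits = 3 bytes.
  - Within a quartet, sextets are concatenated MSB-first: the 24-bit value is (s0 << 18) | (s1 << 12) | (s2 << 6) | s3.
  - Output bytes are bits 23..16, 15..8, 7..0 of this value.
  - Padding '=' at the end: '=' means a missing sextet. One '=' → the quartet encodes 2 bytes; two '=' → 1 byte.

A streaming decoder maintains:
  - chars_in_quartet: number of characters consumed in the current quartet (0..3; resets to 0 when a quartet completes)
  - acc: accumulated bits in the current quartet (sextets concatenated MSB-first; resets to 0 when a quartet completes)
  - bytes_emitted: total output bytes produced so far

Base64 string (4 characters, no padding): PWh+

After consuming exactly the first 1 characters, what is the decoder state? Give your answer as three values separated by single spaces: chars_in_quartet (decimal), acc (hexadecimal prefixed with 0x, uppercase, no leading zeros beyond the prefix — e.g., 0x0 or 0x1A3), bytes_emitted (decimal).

Answer: 1 0xF 0

Derivation:
After char 0 ('P'=15): chars_in_quartet=1 acc=0xF bytes_emitted=0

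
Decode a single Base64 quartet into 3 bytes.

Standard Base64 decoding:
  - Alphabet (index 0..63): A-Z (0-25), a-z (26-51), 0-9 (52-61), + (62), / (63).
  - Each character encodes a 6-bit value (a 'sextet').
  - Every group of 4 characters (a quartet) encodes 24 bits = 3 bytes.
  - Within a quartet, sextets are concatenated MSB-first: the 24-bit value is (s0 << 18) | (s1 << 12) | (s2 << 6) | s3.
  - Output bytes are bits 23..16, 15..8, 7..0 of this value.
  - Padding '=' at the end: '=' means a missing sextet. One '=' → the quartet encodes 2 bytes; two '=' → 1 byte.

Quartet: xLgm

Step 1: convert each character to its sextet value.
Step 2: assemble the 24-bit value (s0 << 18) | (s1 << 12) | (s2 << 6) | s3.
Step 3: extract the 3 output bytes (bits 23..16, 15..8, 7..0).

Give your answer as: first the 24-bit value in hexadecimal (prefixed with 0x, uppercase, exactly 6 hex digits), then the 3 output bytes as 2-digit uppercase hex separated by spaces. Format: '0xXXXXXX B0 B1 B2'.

Answer: 0xC4B826 C4 B8 26

Derivation:
Sextets: x=49, L=11, g=32, m=38
24-bit: (49<<18) | (11<<12) | (32<<6) | 38
      = 0xC40000 | 0x00B000 | 0x000800 | 0x000026
      = 0xC4B826
Bytes: (v>>16)&0xFF=C4, (v>>8)&0xFF=B8, v&0xFF=26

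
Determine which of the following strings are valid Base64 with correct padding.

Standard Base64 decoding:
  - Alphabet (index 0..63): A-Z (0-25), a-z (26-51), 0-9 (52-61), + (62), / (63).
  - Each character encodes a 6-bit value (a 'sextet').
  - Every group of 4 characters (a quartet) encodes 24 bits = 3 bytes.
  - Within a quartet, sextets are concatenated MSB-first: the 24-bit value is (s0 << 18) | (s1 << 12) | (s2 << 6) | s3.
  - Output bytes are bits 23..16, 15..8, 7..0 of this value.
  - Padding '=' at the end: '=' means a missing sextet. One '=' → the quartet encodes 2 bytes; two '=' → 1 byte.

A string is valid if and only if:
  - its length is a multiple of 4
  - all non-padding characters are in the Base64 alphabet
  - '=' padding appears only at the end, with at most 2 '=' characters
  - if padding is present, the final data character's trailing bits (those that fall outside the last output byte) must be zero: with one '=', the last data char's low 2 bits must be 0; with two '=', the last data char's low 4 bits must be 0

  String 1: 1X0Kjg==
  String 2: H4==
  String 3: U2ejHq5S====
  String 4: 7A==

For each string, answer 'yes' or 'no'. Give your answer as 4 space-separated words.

String 1: '1X0Kjg==' → valid
String 2: 'H4==' → invalid (bad trailing bits)
String 3: 'U2ejHq5S====' → invalid (4 pad chars (max 2))
String 4: '7A==' → valid

Answer: yes no no yes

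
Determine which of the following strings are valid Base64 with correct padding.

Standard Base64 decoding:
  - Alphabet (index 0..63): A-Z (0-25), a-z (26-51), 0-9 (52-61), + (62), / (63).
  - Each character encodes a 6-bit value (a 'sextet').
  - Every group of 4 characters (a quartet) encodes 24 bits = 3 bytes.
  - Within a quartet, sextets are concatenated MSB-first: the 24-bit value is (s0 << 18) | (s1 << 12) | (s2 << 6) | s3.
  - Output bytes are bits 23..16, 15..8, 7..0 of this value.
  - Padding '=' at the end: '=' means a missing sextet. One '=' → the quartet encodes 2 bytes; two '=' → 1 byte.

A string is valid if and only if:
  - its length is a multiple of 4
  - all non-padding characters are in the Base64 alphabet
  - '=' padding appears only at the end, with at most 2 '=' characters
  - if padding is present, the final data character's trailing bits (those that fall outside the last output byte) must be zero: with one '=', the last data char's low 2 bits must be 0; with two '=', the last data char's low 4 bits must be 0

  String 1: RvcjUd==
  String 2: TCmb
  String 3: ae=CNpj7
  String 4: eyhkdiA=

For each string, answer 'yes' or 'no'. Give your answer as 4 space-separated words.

Answer: no yes no yes

Derivation:
String 1: 'RvcjUd==' → invalid (bad trailing bits)
String 2: 'TCmb' → valid
String 3: 'ae=CNpj7' → invalid (bad char(s): ['=']; '=' in middle)
String 4: 'eyhkdiA=' → valid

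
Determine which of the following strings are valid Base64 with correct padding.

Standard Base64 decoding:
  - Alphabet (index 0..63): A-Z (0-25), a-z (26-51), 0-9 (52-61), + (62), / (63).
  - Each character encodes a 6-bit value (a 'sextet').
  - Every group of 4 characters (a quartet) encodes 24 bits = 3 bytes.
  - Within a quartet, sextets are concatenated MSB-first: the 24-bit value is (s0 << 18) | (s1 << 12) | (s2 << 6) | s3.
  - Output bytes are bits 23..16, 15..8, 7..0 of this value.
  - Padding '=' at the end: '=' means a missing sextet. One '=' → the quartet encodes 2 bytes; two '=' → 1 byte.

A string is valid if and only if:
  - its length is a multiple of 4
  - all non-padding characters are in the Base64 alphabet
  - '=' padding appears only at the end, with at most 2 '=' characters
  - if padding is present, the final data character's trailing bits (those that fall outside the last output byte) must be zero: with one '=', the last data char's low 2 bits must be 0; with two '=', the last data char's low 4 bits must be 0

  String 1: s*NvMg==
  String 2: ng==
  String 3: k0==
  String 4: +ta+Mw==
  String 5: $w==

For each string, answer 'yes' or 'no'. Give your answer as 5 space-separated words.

String 1: 's*NvMg==' → invalid (bad char(s): ['*'])
String 2: 'ng==' → valid
String 3: 'k0==' → invalid (bad trailing bits)
String 4: '+ta+Mw==' → valid
String 5: '$w==' → invalid (bad char(s): ['$'])

Answer: no yes no yes no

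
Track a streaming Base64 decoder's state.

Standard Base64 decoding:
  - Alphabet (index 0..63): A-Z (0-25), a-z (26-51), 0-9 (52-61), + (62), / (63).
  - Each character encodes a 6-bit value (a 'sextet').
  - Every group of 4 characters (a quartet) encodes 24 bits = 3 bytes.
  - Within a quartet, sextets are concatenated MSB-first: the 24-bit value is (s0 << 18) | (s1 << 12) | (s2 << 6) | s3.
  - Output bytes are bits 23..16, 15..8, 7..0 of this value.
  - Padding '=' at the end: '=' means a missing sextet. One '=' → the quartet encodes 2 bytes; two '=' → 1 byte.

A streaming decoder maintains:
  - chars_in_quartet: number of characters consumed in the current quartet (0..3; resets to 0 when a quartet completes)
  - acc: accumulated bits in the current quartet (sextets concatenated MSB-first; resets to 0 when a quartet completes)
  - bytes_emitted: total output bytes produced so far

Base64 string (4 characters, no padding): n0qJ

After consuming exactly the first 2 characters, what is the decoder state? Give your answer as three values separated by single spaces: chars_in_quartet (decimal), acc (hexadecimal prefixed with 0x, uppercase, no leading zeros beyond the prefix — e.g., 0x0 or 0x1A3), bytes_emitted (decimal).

Answer: 2 0x9F4 0

Derivation:
After char 0 ('n'=39): chars_in_quartet=1 acc=0x27 bytes_emitted=0
After char 1 ('0'=52): chars_in_quartet=2 acc=0x9F4 bytes_emitted=0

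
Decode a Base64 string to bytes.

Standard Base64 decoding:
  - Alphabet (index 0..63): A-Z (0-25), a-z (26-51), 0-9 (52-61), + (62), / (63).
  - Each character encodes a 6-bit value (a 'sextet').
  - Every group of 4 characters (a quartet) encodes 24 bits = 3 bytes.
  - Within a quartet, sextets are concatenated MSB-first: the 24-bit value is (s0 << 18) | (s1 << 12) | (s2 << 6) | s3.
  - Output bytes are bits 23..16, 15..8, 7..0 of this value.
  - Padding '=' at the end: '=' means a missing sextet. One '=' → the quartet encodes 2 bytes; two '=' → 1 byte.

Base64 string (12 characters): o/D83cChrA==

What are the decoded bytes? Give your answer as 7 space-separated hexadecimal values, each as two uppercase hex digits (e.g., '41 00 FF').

After char 0 ('o'=40): chars_in_quartet=1 acc=0x28 bytes_emitted=0
After char 1 ('/'=63): chars_in_quartet=2 acc=0xA3F bytes_emitted=0
After char 2 ('D'=3): chars_in_quartet=3 acc=0x28FC3 bytes_emitted=0
After char 3 ('8'=60): chars_in_quartet=4 acc=0xA3F0FC -> emit A3 F0 FC, reset; bytes_emitted=3
After char 4 ('3'=55): chars_in_quartet=1 acc=0x37 bytes_emitted=3
After char 5 ('c'=28): chars_in_quartet=2 acc=0xDDC bytes_emitted=3
After char 6 ('C'=2): chars_in_quartet=3 acc=0x37702 bytes_emitted=3
After char 7 ('h'=33): chars_in_quartet=4 acc=0xDDC0A1 -> emit DD C0 A1, reset; bytes_emitted=6
After char 8 ('r'=43): chars_in_quartet=1 acc=0x2B bytes_emitted=6
After char 9 ('A'=0): chars_in_quartet=2 acc=0xAC0 bytes_emitted=6
Padding '==': partial quartet acc=0xAC0 -> emit AC; bytes_emitted=7

Answer: A3 F0 FC DD C0 A1 AC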